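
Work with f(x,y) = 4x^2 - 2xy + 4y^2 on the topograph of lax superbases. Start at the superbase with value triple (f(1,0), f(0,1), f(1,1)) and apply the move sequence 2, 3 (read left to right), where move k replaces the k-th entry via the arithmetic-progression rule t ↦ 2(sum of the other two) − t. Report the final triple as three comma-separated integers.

start (4,4,6) = (f(1,0),f(0,1),f(1,1))
replace slot 2: 2·(4+6) − 4 = 16 → (4,16,6)
replace slot 3: 2·(4+16) − 6 = 34 → (4,16,34)

4,16,34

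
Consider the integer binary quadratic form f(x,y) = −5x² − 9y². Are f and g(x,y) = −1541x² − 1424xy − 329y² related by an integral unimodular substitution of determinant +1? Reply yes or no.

D₁ = -180, D₂ = -180
f is negative-definite; reduce −f:
−f: reduced (well bottom): (5,0,9) with a≤c, −a<b≤a
flip sign back: reduced form of f is (-5,0,-9)
g is negative-definite; reduce −g:
−g: flip: (1541,1424,329)→(329,-1424,1541)
−g: translate: b→-108 (≡-1424 mod 658), so (329,-1424,1541)→(329,-108,9)
−g: flip: (329,-108,9)→(9,108,329)
−g: translate: b→0 (≡108 mod 18), so (9,108,329)→(9,0,5)
−g: flip: (9,0,5)→(5,0,9)
−g: reduced (well bottom): (5,0,9) with a≤c, −a<b≤a
flip sign back: reduced form of g is (-5,0,-9)
reduced forms (-5, 0, -9) vs (-5, 0, -9) ⇒ equivalent

yes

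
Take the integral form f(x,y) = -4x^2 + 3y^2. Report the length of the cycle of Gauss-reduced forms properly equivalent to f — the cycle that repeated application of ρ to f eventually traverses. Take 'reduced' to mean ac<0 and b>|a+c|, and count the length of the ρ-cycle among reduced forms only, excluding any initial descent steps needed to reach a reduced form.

D = 48, ⌊√D⌋ = 6
descent: ρ → (3,6,-1)  [lands on river]
river: ρ → (-1,6,3)
ρ-cycle length = 2 (tail of 1 descent step not counted)

2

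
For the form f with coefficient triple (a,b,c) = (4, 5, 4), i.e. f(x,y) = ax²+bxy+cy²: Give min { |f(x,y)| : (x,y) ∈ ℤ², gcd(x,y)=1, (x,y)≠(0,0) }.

translate: b→-3 (≡5 mod 8), so (4,5,4)→(4,-3,3)
flip: (4,-3,3)→(3,3,4)
reduced (well bottom): (3,3,4) with a≤c, −a<b≤a
well minimum = a = 3

3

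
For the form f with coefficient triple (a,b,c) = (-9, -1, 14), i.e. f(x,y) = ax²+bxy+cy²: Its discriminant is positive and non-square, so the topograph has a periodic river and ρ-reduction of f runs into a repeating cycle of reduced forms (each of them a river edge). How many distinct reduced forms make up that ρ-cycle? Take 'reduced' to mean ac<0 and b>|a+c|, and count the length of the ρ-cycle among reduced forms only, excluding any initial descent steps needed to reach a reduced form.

D = 505, ⌊√D⌋ = 22
descent: ρ → (14,1,-9)
descent: ρ → (-9,17,6)  [lands on river]
river: ρ → (6,19,-6)
river: ρ → (-6,17,9)
river: ρ → (9,19,-4)
river: ρ → (-4,21,4)
river: ρ → (4,19,-9)
ρ-cycle length = 6 (tail of 2 descent steps not counted)

6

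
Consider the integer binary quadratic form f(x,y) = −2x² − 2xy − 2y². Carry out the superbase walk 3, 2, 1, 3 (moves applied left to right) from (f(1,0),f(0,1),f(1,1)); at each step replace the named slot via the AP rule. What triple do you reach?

start (-2,-2,-6) = (f(1,0),f(0,1),f(1,1))
replace slot 3: 2·((-2)+(-2)) − (-6) = -2 → (-2,-2,-2)
replace slot 2: 2·((-2)+(-2)) − (-2) = -6 → (-2,-6,-2)
replace slot 1: 2·((-6)+(-2)) − (-2) = -14 → (-14,-6,-2)
replace slot 3: 2·((-14)+(-6)) − (-2) = -38 → (-14,-6,-38)

-14,-6,-38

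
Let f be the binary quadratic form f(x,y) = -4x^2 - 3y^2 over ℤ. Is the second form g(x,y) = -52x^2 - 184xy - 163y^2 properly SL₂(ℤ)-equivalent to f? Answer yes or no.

D₁ = -48, D₂ = -48
f is negative-definite; reduce −f:
−f: flip: (4,0,3)→(3,0,4)
−f: reduced (well bottom): (3,0,4) with a≤c, −a<b≤a
flip sign back: reduced form of f is (-3,0,-4)
g is negative-definite; reduce −g:
−g: translate: b→-24 (≡184 mod 104), so (52,184,163)→(52,-24,3)
−g: flip: (52,-24,3)→(3,24,52)
−g: translate: b→0 (≡24 mod 6), so (3,24,52)→(3,0,4)
−g: reduced (well bottom): (3,0,4) with a≤c, −a<b≤a
flip sign back: reduced form of g is (-3,0,-4)
reduced forms (-3, 0, -4) vs (-3, 0, -4) ⇒ equivalent

yes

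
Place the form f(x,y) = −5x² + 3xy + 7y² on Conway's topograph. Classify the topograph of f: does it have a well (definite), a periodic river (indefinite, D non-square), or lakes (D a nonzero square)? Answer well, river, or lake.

D = b²−4ac = 3² − 4·(-5)·7 = 149
D > 0 non-square ⇒ indefinite ⇒ periodic river

river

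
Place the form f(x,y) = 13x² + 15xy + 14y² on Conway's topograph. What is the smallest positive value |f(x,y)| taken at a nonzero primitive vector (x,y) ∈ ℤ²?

translate: b→-11 (≡15 mod 26), so (13,15,14)→(13,-11,12)
flip: (13,-11,12)→(12,11,13)
reduced (well bottom): (12,11,13) with a≤c, −a<b≤a
well minimum = a = 12

12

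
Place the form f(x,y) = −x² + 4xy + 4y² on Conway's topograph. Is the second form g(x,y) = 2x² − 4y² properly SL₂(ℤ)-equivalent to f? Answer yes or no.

D₁ = 32, D₂ = 32
river cycle of f (length 2): (4, 4, -1), (-1, 4, 4)
river cycle of g (length 2): (2, 4, -2), (-2, 4, 2)
cycles differ ⇒ inequivalent

no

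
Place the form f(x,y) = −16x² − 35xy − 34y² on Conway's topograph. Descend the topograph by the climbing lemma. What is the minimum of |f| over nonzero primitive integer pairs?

translate: b→3 (≡35 mod 32), so (16,35,34)→(16,3,15)
flip: (16,3,15)→(15,-3,16)
reduced (well bottom): (15,-3,16) with a≤c, −a<b≤a
well minimum |f| = |-15| = 15 (negative-definite)

15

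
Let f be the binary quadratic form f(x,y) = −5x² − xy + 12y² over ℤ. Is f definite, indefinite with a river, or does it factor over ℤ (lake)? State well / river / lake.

D = b²−4ac = (-1)² − 4·(-5)·12 = 241
D > 0 non-square ⇒ indefinite ⇒ periodic river

river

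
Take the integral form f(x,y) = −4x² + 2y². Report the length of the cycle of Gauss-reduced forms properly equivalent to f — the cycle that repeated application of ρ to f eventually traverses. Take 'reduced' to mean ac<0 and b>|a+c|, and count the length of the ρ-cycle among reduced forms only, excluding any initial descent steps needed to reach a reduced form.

D = 32, ⌊√D⌋ = 5
descent: ρ → (2,4,-2)  [lands on river]
river: ρ → (-2,4,2)
ρ-cycle length = 2 (tail of 1 descent step not counted)

2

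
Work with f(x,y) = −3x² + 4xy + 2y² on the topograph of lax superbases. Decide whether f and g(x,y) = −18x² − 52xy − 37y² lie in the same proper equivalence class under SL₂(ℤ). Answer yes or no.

D₁ = 40, D₂ = 40
river cycle of f (length 6): (2, 4, -3), (-3, 2, 3), (3, 4, -2), (-2, 4, 3), (3, 2, -3), (-3, 4, 2)
river cycle of g (length 6): (-3, 4, 2), (2, 4, -3), (-3, 2, 3), (3, 4, -2), (-2, 4, 3), (3, 2, -3)
cycles coincide ⇒ equivalent

yes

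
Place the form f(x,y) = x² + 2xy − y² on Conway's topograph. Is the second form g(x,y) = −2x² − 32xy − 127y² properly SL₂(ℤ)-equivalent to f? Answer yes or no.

D₁ = 8, D₂ = 8
river cycle of f (length 2): (-1, 2, 1), (1, 2, -1)
river cycle of g (length 2): (1, 2, -1), (-1, 2, 1)
cycles coincide ⇒ equivalent

yes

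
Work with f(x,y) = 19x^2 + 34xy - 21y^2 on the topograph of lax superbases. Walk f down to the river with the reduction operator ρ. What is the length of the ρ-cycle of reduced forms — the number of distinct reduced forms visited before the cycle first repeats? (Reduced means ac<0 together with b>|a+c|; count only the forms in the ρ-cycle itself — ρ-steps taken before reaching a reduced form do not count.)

D = 2752, ⌊√D⌋ = 52
river: ρ → (-21,50,3)
river: ρ → (3,52,-4)
river: ρ → (-4,52,3)
river: ρ → (3,50,-21)
river: ρ → (-21,34,19)
river: ρ → (19,42,-13)
river: ρ → (-13,36,28)
river: ρ → (28,20,-21)
river: ρ → (-21,22,27)
river: ρ → (27,32,-16)
river: ρ → (-16,32,27)
river: ρ → (27,22,-21)
river: ρ → (-21,20,28)
river: ρ → (28,36,-13)
river: ρ → (-13,42,19)
river: ρ → (19,34,-21)
ρ-cycle length = 16 (tail of 0 descent steps not counted)

16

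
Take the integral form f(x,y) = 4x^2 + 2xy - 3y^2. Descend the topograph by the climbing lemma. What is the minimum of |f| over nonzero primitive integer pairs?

river: ρ → (-3,4,3)
river: ρ → (3,2,-4)
river: ρ → (-4,6,1)
river: ρ → (1,6,-4)
river: ρ → (-4,2,3)
river: ρ → (3,4,-3)
river: ρ → (-3,2,4)
river: ρ → (4,6,-1)
river: ρ → (-1,6,4)
river: ρ → (4,2,-3)
closes: descent 0, river 10
min |a| on river = 1

1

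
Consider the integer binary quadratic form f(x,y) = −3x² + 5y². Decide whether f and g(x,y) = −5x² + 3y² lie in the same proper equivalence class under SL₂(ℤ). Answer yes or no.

D₁ = 60, D₂ = 60
river cycle of f (length 2): (-3, 6, 2), (2, 6, -3)
river cycle of g (length 2): (3, 6, -2), (-2, 6, 3)
cycles differ ⇒ inequivalent

no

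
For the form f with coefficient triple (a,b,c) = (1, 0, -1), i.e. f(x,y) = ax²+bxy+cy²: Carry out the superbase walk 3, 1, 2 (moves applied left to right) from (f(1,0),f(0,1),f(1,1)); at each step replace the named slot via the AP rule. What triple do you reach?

start (1,-1,0) = (f(1,0),f(0,1),f(1,1))
replace slot 3: 2·(1+(-1)) − 0 = 0 → (1,-1,0)
replace slot 1: 2·((-1)+0) − 1 = -3 → (-3,-1,0)
replace slot 2: 2·((-3)+0) − (-1) = -5 → (-3,-5,0)

-3,-5,0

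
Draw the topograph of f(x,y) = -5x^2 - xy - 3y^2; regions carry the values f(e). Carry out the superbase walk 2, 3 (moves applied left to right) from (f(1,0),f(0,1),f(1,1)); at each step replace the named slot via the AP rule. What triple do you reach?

start (-5,-3,-9) = (f(1,0),f(0,1),f(1,1))
replace slot 2: 2·((-5)+(-9)) − (-3) = -25 → (-5,-25,-9)
replace slot 3: 2·((-5)+(-25)) − (-9) = -51 → (-5,-25,-51)

-5,-25,-51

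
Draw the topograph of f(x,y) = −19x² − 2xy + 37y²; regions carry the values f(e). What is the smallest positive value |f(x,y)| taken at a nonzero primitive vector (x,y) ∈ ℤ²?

descent: ρ → (37,2,-19)
descent: ρ → (-19,36,20)  [lands on river]
river: ρ → (20,44,-11)
river: ρ → (-11,44,20)
river: ρ → (20,36,-19)
river: ρ → (-19,40,16)
river: ρ → (16,24,-35)
river: ρ → (-35,46,5)
river: ρ → (5,44,-44)
river: ρ → (-44,44,5)
river: ρ → (5,46,-35)
river: ρ → (-35,24,16)
river: ρ → (16,40,-19)
closes: descent 2, river 12
min |a| on river = 5

5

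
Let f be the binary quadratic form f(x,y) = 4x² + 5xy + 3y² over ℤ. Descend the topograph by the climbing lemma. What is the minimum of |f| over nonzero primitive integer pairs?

translate: b→-3 (≡5 mod 8), so (4,5,3)→(4,-3,2)
flip: (4,-3,2)→(2,3,4)
translate: b→-1 (≡3 mod 4), so (2,3,4)→(2,-1,3)
reduced (well bottom): (2,-1,3) with a≤c, −a<b≤a
well minimum = a = 2

2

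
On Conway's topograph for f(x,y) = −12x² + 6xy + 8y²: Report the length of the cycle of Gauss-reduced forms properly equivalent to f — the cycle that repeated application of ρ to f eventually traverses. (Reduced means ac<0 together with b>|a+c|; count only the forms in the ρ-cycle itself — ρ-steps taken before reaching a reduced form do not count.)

D = 420, ⌊√D⌋ = 20
river: ρ → (8,10,-10)
river: ρ → (-10,10,8)
river: ρ → (8,6,-12)
river: ρ → (-12,18,2)
river: ρ → (2,18,-12)
river: ρ → (-12,6,8)
ρ-cycle length = 6 (tail of 0 descent steps not counted)

6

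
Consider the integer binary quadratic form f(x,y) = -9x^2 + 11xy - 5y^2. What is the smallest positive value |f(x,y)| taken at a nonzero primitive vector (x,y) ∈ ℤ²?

translate: b→7 (≡-11 mod 18), so (9,-11,5)→(9,7,3)
flip: (9,7,3)→(3,-7,9)
translate: b→-1 (≡-7 mod 6), so (3,-7,9)→(3,-1,5)
reduced (well bottom): (3,-1,5) with a≤c, −a<b≤a
well minimum |f| = |-3| = 3 (negative-definite)

3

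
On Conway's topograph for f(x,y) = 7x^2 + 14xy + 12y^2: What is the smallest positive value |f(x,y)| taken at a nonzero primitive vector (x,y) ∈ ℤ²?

translate: b→0 (≡14 mod 14), so (7,14,12)→(7,0,5)
flip: (7,0,5)→(5,0,7)
reduced (well bottom): (5,0,7) with a≤c, −a<b≤a
well minimum = a = 5

5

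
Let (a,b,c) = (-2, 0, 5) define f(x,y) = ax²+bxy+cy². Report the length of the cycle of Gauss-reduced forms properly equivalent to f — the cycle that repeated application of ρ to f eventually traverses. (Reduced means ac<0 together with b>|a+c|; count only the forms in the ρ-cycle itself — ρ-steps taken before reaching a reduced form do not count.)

D = 40, ⌊√D⌋ = 6
descent: ρ → (5,0,-2)
descent: ρ → (-2,4,3)  [lands on river]
river: ρ → (3,2,-3)
river: ρ → (-3,4,2)
river: ρ → (2,4,-3)
river: ρ → (-3,2,3)
river: ρ → (3,4,-2)
ρ-cycle length = 6 (tail of 2 descent steps not counted)

6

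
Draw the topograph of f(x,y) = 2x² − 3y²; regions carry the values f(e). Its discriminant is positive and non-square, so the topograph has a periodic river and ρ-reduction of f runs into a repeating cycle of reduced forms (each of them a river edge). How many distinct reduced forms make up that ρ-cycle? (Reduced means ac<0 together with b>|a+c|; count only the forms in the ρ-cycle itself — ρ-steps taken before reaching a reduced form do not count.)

D = 24, ⌊√D⌋ = 4
descent: ρ → (-3,0,2)
descent: ρ → (2,4,-1)  [lands on river]
river: ρ → (-1,4,2)
ρ-cycle length = 2 (tail of 2 descent steps not counted)

2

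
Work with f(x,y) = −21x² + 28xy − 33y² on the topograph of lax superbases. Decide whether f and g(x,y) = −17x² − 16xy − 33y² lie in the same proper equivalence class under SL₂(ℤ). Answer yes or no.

D₁ = -1988, D₂ = -1988
f is negative-definite; reduce −f:
−f: translate: b→14 (≡-28 mod 42), so (21,-28,33)→(21,14,26)
−f: reduced (well bottom): (21,14,26) with a≤c, −a<b≤a
flip sign back: reduced form of f is (-21,-14,-26)
g is negative-definite; reduce −g:
−g: reduced (well bottom): (17,16,33) with a≤c, −a<b≤a
flip sign back: reduced form of g is (-17,-16,-33)
reduced forms (-21, -14, -26) vs (-17, -16, -33) ⇒ inequivalent

no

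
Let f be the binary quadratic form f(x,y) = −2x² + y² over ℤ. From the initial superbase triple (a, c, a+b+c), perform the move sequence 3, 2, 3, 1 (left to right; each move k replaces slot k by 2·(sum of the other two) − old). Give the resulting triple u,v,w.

start (-2,1,-1) = (f(1,0),f(0,1),f(1,1))
replace slot 3: 2·((-2)+1) − (-1) = -1 → (-2,1,-1)
replace slot 2: 2·((-2)+(-1)) − 1 = -7 → (-2,-7,-1)
replace slot 3: 2·((-2)+(-7)) − (-1) = -17 → (-2,-7,-17)
replace slot 1: 2·((-7)+(-17)) − (-2) = -46 → (-46,-7,-17)

-46,-7,-17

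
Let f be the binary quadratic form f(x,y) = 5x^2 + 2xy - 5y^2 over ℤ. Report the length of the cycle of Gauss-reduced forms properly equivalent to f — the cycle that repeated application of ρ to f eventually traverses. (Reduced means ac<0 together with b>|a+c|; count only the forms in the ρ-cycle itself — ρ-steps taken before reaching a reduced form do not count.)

D = 104, ⌊√D⌋ = 10
river: ρ → (-5,8,2)
river: ρ → (2,8,-5)
river: ρ → (-5,2,5)
river: ρ → (5,8,-2)
river: ρ → (-2,8,5)
river: ρ → (5,2,-5)
ρ-cycle length = 6 (tail of 0 descent steps not counted)

6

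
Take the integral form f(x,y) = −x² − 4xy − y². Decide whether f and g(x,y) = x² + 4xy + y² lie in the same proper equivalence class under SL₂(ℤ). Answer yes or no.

D₁ = 12, D₂ = 12
river cycle of f (length 2): (-1, 2, 2), (2, 2, -1)
river cycle of g (length 2): (1, 2, -2), (-2, 2, 1)
cycles differ ⇒ inequivalent

no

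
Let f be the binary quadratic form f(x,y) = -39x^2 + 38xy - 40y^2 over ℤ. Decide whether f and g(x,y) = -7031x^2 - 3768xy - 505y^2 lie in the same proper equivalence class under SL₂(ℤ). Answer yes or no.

D₁ = -4796, D₂ = -4796
f is negative-definite; reduce −f:
−f: reduced (well bottom): (39,-38,40) with a≤c, −a<b≤a
flip sign back: reduced form of f is (-39,38,-40)
g is negative-definite; reduce −g:
−g: flip: (7031,3768,505)→(505,-3768,7031)
−g: translate: b→272 (≡-3768 mod 1010), so (505,-3768,7031)→(505,272,39)
−g: flip: (505,272,39)→(39,-272,505)
−g: translate: b→-38 (≡-272 mod 78), so (39,-272,505)→(39,-38,40)
−g: reduced (well bottom): (39,-38,40) with a≤c, −a<b≤a
flip sign back: reduced form of g is (-39,38,-40)
reduced forms (-39, 38, -40) vs (-39, 38, -40) ⇒ equivalent

yes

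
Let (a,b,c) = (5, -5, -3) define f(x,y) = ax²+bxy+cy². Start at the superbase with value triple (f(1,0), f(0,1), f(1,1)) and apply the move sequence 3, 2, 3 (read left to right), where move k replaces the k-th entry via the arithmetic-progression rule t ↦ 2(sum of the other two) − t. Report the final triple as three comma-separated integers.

start (5,-3,-3) = (f(1,0),f(0,1),f(1,1))
replace slot 3: 2·(5+(-3)) − (-3) = 7 → (5,-3,7)
replace slot 2: 2·(5+7) − (-3) = 27 → (5,27,7)
replace slot 3: 2·(5+27) − 7 = 57 → (5,27,57)

5,27,57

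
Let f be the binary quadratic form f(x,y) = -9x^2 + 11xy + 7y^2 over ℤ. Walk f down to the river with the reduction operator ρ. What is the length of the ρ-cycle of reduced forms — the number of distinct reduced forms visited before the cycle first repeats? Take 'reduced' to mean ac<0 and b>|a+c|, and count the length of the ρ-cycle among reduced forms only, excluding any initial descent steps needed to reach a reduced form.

D = 373, ⌊√D⌋ = 19
river: ρ → (7,17,-3)
river: ρ → (-3,19,1)
river: ρ → (1,19,-3)
river: ρ → (-3,17,7)
river: ρ → (7,11,-9)
river: ρ → (-9,7,9)
river: ρ → (9,11,-7)
river: ρ → (-7,17,3)
river: ρ → (3,19,-1)
river: ρ → (-1,19,3)
river: ρ → (3,17,-7)
river: ρ → (-7,11,9)
river: ρ → (9,7,-9)
river: ρ → (-9,11,7)
ρ-cycle length = 14 (tail of 0 descent steps not counted)

14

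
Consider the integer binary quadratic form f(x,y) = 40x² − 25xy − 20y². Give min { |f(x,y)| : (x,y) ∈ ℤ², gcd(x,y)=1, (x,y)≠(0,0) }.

descent: ρ → (-20,25,40)  [lands on river]
river: ρ → (40,55,-5)
river: ρ → (-5,55,40)
river: ρ → (40,25,-20)
river: ρ → (-20,55,10)
river: ρ → (10,45,-45)
river: ρ → (-45,45,10)
river: ρ → (10,55,-20)
closes: descent 1, river 8
min |a| on river = 5

5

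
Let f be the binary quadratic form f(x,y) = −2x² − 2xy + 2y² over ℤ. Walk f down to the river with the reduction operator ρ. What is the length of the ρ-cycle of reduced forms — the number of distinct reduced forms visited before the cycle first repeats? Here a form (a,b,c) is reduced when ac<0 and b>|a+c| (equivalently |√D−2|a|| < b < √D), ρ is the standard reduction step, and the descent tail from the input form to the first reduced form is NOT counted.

D = 20, ⌊√D⌋ = 4
descent: ρ → (2,2,-2)  [lands on river]
river: ρ → (-2,2,2)
ρ-cycle length = 2 (tail of 1 descent step not counted)

2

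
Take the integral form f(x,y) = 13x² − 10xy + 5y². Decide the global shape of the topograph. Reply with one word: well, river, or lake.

D = b²−4ac = (-10)² − 4·13·5 = -160
D < 0 ⇒ definite ⇒ every region one sign ⇒ single well

well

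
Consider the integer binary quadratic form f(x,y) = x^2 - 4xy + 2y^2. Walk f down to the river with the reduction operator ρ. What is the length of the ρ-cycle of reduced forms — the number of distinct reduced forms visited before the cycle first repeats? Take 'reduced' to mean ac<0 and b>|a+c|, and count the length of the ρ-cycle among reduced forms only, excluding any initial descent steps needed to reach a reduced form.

D = 8, ⌊√D⌋ = 2
descent: ρ → (2,0,-1)
descent: ρ → (-1,2,1)  [lands on river]
river: ρ → (1,2,-1)
ρ-cycle length = 2 (tail of 2 descent steps not counted)

2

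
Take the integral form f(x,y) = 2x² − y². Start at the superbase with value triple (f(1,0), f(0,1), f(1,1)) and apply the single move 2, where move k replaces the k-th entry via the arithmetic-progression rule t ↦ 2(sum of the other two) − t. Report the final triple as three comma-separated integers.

start (2,-1,1) = (f(1,0),f(0,1),f(1,1))
replace slot 2: 2·(2+1) − (-1) = 7 → (2,7,1)

2,7,1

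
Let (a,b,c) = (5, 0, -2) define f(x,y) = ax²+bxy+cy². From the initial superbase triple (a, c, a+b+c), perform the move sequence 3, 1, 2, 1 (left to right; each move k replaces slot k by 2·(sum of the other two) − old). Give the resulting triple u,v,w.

start (5,-2,3) = (f(1,0),f(0,1),f(1,1))
replace slot 3: 2·(5+(-2)) − 3 = 3 → (5,-2,3)
replace slot 1: 2·((-2)+3) − 5 = -3 → (-3,-2,3)
replace slot 2: 2·((-3)+3) − (-2) = 2 → (-3,2,3)
replace slot 1: 2·(2+3) − (-3) = 13 → (13,2,3)

13,2,3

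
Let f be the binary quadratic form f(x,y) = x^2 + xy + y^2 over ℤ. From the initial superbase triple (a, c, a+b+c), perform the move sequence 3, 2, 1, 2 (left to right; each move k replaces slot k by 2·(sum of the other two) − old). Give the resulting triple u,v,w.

start (1,1,3) = (f(1,0),f(0,1),f(1,1))
replace slot 3: 2·(1+1) − 3 = 1 → (1,1,1)
replace slot 2: 2·(1+1) − 1 = 3 → (1,3,1)
replace slot 1: 2·(3+1) − 1 = 7 → (7,3,1)
replace slot 2: 2·(7+1) − 3 = 13 → (7,13,1)

7,13,1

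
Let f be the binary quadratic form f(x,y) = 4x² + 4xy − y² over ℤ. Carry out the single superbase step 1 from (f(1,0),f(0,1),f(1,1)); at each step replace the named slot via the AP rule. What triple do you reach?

start (4,-1,7) = (f(1,0),f(0,1),f(1,1))
replace slot 1: 2·((-1)+7) − 4 = 8 → (8,-1,7)

8,-1,7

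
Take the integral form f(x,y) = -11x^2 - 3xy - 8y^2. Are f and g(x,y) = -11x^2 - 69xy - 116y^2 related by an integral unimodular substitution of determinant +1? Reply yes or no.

D₁ = -343, D₂ = -343
f is negative-definite; reduce −f:
−f: flip: (11,3,8)→(8,-3,11)
−f: reduced (well bottom): (8,-3,11) with a≤c, −a<b≤a
flip sign back: reduced form of f is (-8,3,-11)
g is negative-definite; reduce −g:
−g: translate: b→3 (≡69 mod 22), so (11,69,116)→(11,3,8)
−g: flip: (11,3,8)→(8,-3,11)
−g: reduced (well bottom): (8,-3,11) with a≤c, −a<b≤a
flip sign back: reduced form of g is (-8,3,-11)
reduced forms (-8, 3, -11) vs (-8, 3, -11) ⇒ equivalent

yes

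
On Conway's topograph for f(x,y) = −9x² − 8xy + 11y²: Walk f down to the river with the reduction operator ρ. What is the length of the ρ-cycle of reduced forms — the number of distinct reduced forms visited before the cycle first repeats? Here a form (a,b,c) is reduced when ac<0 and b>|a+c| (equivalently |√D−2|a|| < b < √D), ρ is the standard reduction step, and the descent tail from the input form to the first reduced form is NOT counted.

D = 460, ⌊√D⌋ = 21
descent: ρ → (11,8,-9)  [lands on river]
river: ρ → (-9,10,10)
river: ρ → (10,10,-9)
river: ρ → (-9,8,11)
river: ρ → (11,14,-6)
river: ρ → (-6,10,15)
river: ρ → (15,20,-1)
river: ρ → (-1,20,15)
river: ρ → (15,10,-6)
river: ρ → (-6,14,11)
ρ-cycle length = 10 (tail of 1 descent step not counted)

10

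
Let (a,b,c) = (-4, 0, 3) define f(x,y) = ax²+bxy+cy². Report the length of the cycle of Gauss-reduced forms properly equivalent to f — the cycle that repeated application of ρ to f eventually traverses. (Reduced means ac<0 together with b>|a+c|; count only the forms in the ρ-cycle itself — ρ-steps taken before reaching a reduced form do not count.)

D = 48, ⌊√D⌋ = 6
descent: ρ → (3,6,-1)  [lands on river]
river: ρ → (-1,6,3)
ρ-cycle length = 2 (tail of 1 descent step not counted)

2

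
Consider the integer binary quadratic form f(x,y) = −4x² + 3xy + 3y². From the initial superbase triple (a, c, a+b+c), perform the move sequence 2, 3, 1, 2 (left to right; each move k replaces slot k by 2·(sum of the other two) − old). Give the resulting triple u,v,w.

start (-4,3,2) = (f(1,0),f(0,1),f(1,1))
replace slot 2: 2·((-4)+2) − 3 = -7 → (-4,-7,2)
replace slot 3: 2·((-4)+(-7)) − 2 = -24 → (-4,-7,-24)
replace slot 1: 2·((-7)+(-24)) − (-4) = -58 → (-58,-7,-24)
replace slot 2: 2·((-58)+(-24)) − (-7) = -157 → (-58,-157,-24)

-58,-157,-24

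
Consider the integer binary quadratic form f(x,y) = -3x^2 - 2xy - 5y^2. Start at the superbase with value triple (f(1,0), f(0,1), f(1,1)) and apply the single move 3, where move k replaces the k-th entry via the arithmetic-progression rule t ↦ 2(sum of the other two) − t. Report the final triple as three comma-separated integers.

start (-3,-5,-10) = (f(1,0),f(0,1),f(1,1))
replace slot 3: 2·((-3)+(-5)) − (-10) = -6 → (-3,-5,-6)

-3,-5,-6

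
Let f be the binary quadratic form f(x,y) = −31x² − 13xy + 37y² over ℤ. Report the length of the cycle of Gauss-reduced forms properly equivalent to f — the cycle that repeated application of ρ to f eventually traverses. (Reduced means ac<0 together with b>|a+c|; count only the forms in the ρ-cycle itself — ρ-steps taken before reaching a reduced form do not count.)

D = 4757, ⌊√D⌋ = 68
descent: ρ → (37,13,-31)  [lands on river]
river: ρ → (-31,49,19)
river: ρ → (19,65,-7)
river: ρ → (-7,61,37)
ρ-cycle length = 4 (tail of 1 descent step not counted)

4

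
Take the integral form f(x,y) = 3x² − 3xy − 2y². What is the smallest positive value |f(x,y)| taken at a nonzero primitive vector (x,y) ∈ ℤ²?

descent: ρ → (-2,3,3)  [lands on river]
river: ρ → (3,3,-2)
river: ρ → (-2,5,1)
river: ρ → (1,5,-2)
closes: descent 1, river 4
min |a| on river = 1

1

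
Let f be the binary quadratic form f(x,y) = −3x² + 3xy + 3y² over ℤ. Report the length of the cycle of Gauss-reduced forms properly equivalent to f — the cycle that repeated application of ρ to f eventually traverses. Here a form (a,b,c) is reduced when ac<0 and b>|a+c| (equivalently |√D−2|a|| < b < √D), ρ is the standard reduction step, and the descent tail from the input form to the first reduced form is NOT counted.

D = 45, ⌊√D⌋ = 6
river: ρ → (3,3,-3)
river: ρ → (-3,3,3)
ρ-cycle length = 2 (tail of 0 descent steps not counted)

2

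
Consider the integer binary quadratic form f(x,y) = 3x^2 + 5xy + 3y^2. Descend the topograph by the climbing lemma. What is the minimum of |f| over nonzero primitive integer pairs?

translate: b→-1 (≡5 mod 6), so (3,5,3)→(3,-1,1)
flip: (3,-1,1)→(1,1,3)
reduced (well bottom): (1,1,3) with a≤c, −a<b≤a
well minimum = a = 1

1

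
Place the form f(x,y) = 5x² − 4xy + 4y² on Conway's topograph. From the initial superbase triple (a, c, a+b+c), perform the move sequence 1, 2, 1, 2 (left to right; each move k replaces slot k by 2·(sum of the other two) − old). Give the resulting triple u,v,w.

start (5,4,5) = (f(1,0),f(0,1),f(1,1))
replace slot 1: 2·(4+5) − 5 = 13 → (13,4,5)
replace slot 2: 2·(13+5) − 4 = 32 → (13,32,5)
replace slot 1: 2·(32+5) − 13 = 61 → (61,32,5)
replace slot 2: 2·(61+5) − 32 = 100 → (61,100,5)

61,100,5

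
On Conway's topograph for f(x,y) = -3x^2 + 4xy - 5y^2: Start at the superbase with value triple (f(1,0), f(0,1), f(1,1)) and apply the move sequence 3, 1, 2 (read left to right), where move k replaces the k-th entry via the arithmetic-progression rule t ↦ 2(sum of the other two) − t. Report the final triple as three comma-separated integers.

start (-3,-5,-4) = (f(1,0),f(0,1),f(1,1))
replace slot 3: 2·((-3)+(-5)) − (-4) = -12 → (-3,-5,-12)
replace slot 1: 2·((-5)+(-12)) − (-3) = -31 → (-31,-5,-12)
replace slot 2: 2·((-31)+(-12)) − (-5) = -81 → (-31,-81,-12)

-31,-81,-12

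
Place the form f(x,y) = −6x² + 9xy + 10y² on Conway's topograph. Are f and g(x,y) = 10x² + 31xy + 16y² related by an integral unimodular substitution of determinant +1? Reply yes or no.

D₁ = 321, D₂ = 321
river cycle of f (length 6): (10, 11, -5), (-5, 9, 12), (12, 15, -2), (-2, 17, 4), (4, 15, -6), (-6, 9, 10)
river cycle of g (length 6): (-5, 9, 12), (12, 15, -2), (-2, 17, 4), (4, 15, -6), (-6, 9, 10), (10, 11, -5)
cycles coincide ⇒ equivalent

yes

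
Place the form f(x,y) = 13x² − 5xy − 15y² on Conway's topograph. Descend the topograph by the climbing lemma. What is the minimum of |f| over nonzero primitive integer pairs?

descent: ρ → (-15,5,13)  [lands on river]
river: ρ → (13,21,-7)
river: ρ → (-7,21,13)
river: ρ → (13,5,-15)
river: ρ → (-15,25,3)
river: ρ → (3,23,-23)
river: ρ → (-23,23,3)
river: ρ → (3,25,-15)
closes: descent 1, river 8
min |a| on river = 3

3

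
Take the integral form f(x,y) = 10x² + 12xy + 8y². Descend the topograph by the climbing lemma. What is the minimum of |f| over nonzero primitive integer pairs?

translate: b→-8 (≡12 mod 20), so (10,12,8)→(10,-8,6)
flip: (10,-8,6)→(6,8,10)
translate: b→-4 (≡8 mod 12), so (6,8,10)→(6,-4,8)
reduced (well bottom): (6,-4,8) with a≤c, −a<b≤a
well minimum = a = 6

6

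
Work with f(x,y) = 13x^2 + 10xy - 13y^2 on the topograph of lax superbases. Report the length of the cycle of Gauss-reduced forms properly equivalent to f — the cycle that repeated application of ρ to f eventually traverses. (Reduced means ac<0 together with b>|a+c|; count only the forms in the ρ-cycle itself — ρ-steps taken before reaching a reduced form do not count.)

D = 776, ⌊√D⌋ = 27
river: ρ → (-13,16,10)
river: ρ → (10,24,-5)
river: ρ → (-5,26,5)
river: ρ → (5,24,-10)
river: ρ → (-10,16,13)
river: ρ → (13,10,-13)
ρ-cycle length = 6 (tail of 0 descent steps not counted)

6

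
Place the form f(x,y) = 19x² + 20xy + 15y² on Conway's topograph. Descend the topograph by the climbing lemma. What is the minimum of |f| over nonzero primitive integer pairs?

translate: b→-18 (≡20 mod 38), so (19,20,15)→(19,-18,14)
flip: (19,-18,14)→(14,18,19)
translate: b→-10 (≡18 mod 28), so (14,18,19)→(14,-10,15)
reduced (well bottom): (14,-10,15) with a≤c, −a<b≤a
well minimum = a = 14

14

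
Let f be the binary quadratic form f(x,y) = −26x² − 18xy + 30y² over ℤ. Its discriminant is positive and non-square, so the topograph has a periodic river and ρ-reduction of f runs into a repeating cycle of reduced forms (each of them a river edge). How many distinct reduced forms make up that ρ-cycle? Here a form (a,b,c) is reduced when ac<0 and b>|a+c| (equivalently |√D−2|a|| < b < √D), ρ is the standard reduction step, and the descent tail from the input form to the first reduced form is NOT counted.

D = 3444, ⌊√D⌋ = 58
descent: ρ → (30,18,-26)  [lands on river]
river: ρ → (-26,34,22)
river: ρ → (22,54,-6)
river: ρ → (-6,54,22)
river: ρ → (22,34,-26)
river: ρ → (-26,18,30)
river: ρ → (30,42,-14)
river: ρ → (-14,42,30)
ρ-cycle length = 8 (tail of 1 descent step not counted)

8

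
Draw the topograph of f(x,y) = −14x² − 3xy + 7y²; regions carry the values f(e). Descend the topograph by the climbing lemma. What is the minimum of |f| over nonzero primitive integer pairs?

descent: ρ → (7,17,-4)  [lands on river]
river: ρ → (-4,15,11)
river: ρ → (11,7,-8)
river: ρ → (-8,9,10)
river: ρ → (10,11,-7)
river: ρ → (-7,17,4)
river: ρ → (4,15,-11)
river: ρ → (-11,7,8)
river: ρ → (8,9,-10)
river: ρ → (-10,11,7)
closes: descent 1, river 10
min |a| on river = 4

4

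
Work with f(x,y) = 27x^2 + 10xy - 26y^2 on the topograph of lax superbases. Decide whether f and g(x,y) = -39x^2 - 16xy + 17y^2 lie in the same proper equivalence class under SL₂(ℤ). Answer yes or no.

D₁ = 2908, D₂ = 2908
river cycle of f (length 8): (-26, 42, 11), (11, 46, -18), (-18, 26, 31), (31, 36, -13), (-13, 42, 22), (22, 46, -9), (-9, 44, 27), (27, 10, -26)
river cycle of g (length 6): (17, 50, -6), (-6, 46, 33), (33, 20, -19), (-19, 18, 34), (34, 50, -3), (-3, 52, 17)
cycles differ ⇒ inequivalent

no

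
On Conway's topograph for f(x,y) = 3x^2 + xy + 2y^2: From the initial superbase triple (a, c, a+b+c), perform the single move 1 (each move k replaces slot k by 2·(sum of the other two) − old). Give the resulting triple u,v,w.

start (3,2,6) = (f(1,0),f(0,1),f(1,1))
replace slot 1: 2·(2+6) − 3 = 13 → (13,2,6)

13,2,6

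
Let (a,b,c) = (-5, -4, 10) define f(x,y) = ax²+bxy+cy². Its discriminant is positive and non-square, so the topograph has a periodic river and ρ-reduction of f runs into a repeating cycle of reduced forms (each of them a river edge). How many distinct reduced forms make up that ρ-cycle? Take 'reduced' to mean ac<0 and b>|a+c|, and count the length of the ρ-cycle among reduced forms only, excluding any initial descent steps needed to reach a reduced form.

D = 216, ⌊√D⌋ = 14
descent: ρ → (10,4,-5)
descent: ρ → (-5,6,9)  [lands on river]
river: ρ → (9,12,-2)
river: ρ → (-2,12,9)
river: ρ → (9,6,-5)
river: ρ → (-5,14,1)
river: ρ → (1,14,-5)
ρ-cycle length = 6 (tail of 2 descent steps not counted)

6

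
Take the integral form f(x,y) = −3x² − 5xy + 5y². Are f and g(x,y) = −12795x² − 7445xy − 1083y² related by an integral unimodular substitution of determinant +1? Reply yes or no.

D₁ = 85, D₂ = 85
river cycle of f (length 6): (5, 5, -3), (-3, 7, 3), (3, 5, -5), (-5, 5, 3), (3, 7, -3), (-3, 5, 5)
river cycle of g (length 6): (-3, 7, 3), (3, 5, -5), (-5, 5, 3), (3, 7, -3), (-3, 5, 5), (5, 5, -3)
cycles coincide ⇒ equivalent

yes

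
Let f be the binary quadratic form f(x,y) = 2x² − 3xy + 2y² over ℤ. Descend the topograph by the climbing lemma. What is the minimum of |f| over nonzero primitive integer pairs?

translate: b→1 (≡-3 mod 4), so (2,-3,2)→(2,1,1)
flip: (2,1,1)→(1,-1,2)
translate: b→1 (≡-1 mod 2), so (1,-1,2)→(1,1,2)
reduced (well bottom): (1,1,2) with a≤c, −a<b≤a
well minimum = a = 1

1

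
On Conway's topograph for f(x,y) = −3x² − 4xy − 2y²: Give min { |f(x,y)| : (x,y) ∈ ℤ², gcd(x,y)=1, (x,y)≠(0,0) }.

translate: b→-2 (≡4 mod 6), so (3,4,2)→(3,-2,1)
flip: (3,-2,1)→(1,2,3)
translate: b→0 (≡2 mod 2), so (1,2,3)→(1,0,2)
reduced (well bottom): (1,0,2) with a≤c, −a<b≤a
well minimum |f| = |-1| = 1 (negative-definite)

1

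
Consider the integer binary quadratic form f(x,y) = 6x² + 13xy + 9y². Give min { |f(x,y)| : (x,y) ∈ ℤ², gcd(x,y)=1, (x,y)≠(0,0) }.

translate: b→1 (≡13 mod 12), so (6,13,9)→(6,1,2)
flip: (6,1,2)→(2,-1,6)
reduced (well bottom): (2,-1,6) with a≤c, −a<b≤a
well minimum = a = 2

2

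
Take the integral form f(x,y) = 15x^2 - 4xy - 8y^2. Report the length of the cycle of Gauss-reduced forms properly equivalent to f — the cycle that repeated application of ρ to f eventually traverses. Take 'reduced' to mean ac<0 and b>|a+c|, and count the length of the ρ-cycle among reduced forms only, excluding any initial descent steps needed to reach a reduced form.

D = 496, ⌊√D⌋ = 22
descent: ρ → (-8,20,3)  [lands on river]
river: ρ → (3,22,-1)
river: ρ → (-1,22,3)
river: ρ → (3,20,-8)
river: ρ → (-8,12,11)
river: ρ → (11,10,-9)
river: ρ → (-9,8,12)
river: ρ → (12,16,-5)
river: ρ → (-5,14,15)
river: ρ → (15,16,-4)
river: ρ → (-4,16,15)
river: ρ → (15,14,-5)
river: ρ → (-5,16,12)
river: ρ → (12,8,-9)
river: ρ → (-9,10,11)
river: ρ → (11,12,-8)
ρ-cycle length = 16 (tail of 1 descent step not counted)

16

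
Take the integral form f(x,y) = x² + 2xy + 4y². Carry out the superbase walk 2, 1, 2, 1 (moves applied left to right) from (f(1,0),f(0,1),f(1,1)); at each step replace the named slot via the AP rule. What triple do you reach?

start (1,4,7) = (f(1,0),f(0,1),f(1,1))
replace slot 2: 2·(1+7) − 4 = 12 → (1,12,7)
replace slot 1: 2·(12+7) − 1 = 37 → (37,12,7)
replace slot 2: 2·(37+7) − 12 = 76 → (37,76,7)
replace slot 1: 2·(76+7) − 37 = 129 → (129,76,7)

129,76,7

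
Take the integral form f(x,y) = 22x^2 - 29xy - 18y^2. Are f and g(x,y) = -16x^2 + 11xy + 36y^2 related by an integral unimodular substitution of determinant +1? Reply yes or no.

D₁ = 2425, D₂ = 2425
river cycle of f (length 50): (-18, 29, 22), (22, 15, -25), (-25, 35, 12), (12, 37, -22), (-22, 7, 27), (27, 47, -2), (-2, 49, 3), (3, 47, -18), (-18, 25, 25), (25, 25, -18), … (40 more)
river cycle of g (length 46): (-16, 43, 9), (9, 47, -6), (-6, 49, 1), (1, 49, -6), (-6, 47, 9), (9, 43, -16), (-16, 21, 31), (31, 41, -6), (-6, 43, 24), (24, 5, -25), … (36 more)
cycles differ ⇒ inequivalent

no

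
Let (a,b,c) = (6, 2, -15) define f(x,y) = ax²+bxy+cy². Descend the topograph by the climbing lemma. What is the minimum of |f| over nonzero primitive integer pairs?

descent: ρ → (-15,-2,6)
descent: ρ → (6,14,-7)  [lands on river]
river: ρ → (-7,14,6)
river: ρ → (6,10,-11)
river: ρ → (-11,12,5)
river: ρ → (5,18,-2)
river: ρ → (-2,18,5)
river: ρ → (5,12,-11)
river: ρ → (-11,10,6)
closes: descent 2, river 8
min |a| on river = 2

2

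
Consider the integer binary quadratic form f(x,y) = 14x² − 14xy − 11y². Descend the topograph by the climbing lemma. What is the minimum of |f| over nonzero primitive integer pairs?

descent: ρ → (-11,14,14)  [lands on river]
river: ρ → (14,14,-11)
river: ρ → (-11,8,17)
river: ρ → (17,26,-2)
river: ρ → (-2,26,17)
river: ρ → (17,8,-11)
closes: descent 1, river 6
min |a| on river = 2

2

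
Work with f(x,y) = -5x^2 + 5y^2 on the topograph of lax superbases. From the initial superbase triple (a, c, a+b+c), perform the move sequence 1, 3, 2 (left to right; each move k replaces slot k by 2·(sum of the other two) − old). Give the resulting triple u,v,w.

start (-5,5,0) = (f(1,0),f(0,1),f(1,1))
replace slot 1: 2·(5+0) − (-5) = 15 → (15,5,0)
replace slot 3: 2·(15+5) − 0 = 40 → (15,5,40)
replace slot 2: 2·(15+40) − 5 = 105 → (15,105,40)

15,105,40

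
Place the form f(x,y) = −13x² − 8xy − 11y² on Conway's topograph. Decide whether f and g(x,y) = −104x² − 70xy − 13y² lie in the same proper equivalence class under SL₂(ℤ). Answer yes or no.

D₁ = -508, D₂ = -508
f is negative-definite; reduce −f:
−f: flip: (13,8,11)→(11,-8,13)
−f: reduced (well bottom): (11,-8,13) with a≤c, −a<b≤a
flip sign back: reduced form of f is (-11,8,-13)
g is negative-definite; reduce −g:
−g: flip: (104,70,13)→(13,-70,104)
−g: translate: b→8 (≡-70 mod 26), so (13,-70,104)→(13,8,11)
−g: flip: (13,8,11)→(11,-8,13)
−g: reduced (well bottom): (11,-8,13) with a≤c, −a<b≤a
flip sign back: reduced form of g is (-11,8,-13)
reduced forms (-11, 8, -13) vs (-11, 8, -13) ⇒ equivalent

yes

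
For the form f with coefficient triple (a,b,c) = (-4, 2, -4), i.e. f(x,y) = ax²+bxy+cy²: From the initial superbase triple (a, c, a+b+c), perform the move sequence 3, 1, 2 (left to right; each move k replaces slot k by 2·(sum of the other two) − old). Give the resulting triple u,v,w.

start (-4,-4,-6) = (f(1,0),f(0,1),f(1,1))
replace slot 3: 2·((-4)+(-4)) − (-6) = -10 → (-4,-4,-10)
replace slot 1: 2·((-4)+(-10)) − (-4) = -24 → (-24,-4,-10)
replace slot 2: 2·((-24)+(-10)) − (-4) = -64 → (-24,-64,-10)

-24,-64,-10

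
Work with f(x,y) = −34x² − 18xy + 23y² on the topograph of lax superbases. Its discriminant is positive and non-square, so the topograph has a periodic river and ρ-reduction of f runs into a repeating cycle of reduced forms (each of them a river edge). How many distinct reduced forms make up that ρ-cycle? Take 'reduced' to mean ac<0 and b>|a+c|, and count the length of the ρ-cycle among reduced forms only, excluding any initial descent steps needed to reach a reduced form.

D = 3452, ⌊√D⌋ = 58
descent: ρ → (23,18,-34)  [lands on river]
river: ρ → (-34,50,7)
river: ρ → (7,48,-41)
river: ρ → (-41,34,14)
river: ρ → (14,50,-17)
river: ρ → (-17,52,11)
river: ρ → (11,58,-2)
river: ρ → (-2,58,11)
river: ρ → (11,52,-17)
river: ρ → (-17,50,14)
river: ρ → (14,34,-41)
river: ρ → (-41,48,7)
river: ρ → (7,50,-34)
river: ρ → (-34,18,23)
river: ρ → (23,28,-29)
river: ρ → (-29,30,22)
river: ρ → (22,58,-1)
river: ρ → (-1,58,22)
river: ρ → (22,30,-29)
river: ρ → (-29,28,23)
ρ-cycle length = 20 (tail of 1 descent step not counted)

20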